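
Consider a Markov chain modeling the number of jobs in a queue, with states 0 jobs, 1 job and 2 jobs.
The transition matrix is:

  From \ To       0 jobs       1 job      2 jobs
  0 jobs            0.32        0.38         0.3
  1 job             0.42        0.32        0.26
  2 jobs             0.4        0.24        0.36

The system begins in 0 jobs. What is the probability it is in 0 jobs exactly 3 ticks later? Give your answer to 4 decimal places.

0.3757

Propagate the distribution vector 3 ticks from 0 jobs.
After 0 ticks: (1.0000, 0.0000, 0.0000)
After 1 tick: (0.3200, 0.3800, 0.3000)
After 2 ticks: (0.3820, 0.3152, 0.3028)
After 3 ticks: (0.3757, 0.3187, 0.3056)
P(in 0 jobs after 3 ticks) = 0.3757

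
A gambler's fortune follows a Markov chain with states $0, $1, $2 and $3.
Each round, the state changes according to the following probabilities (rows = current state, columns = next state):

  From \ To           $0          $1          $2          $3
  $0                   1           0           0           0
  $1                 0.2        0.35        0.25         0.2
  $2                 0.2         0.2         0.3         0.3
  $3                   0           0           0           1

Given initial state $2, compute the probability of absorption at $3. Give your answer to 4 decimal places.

Let h(s) be the probability of absorption at $3 starting from transient state s. Then h($3) = 1 and h($0) = 0. By first-step analysis:
h($1) = 0.2·0 + 0.35·h($1) + 0.25·h($2) + 0.2·1
h($2) = 0.2·0 + 0.2·h($1) + 0.3·h($2) + 0.3·1
Solving: h($1) = 0.5309, h($2) = 0.5802.
Starting from $2, the probability is 0.5802.

0.5802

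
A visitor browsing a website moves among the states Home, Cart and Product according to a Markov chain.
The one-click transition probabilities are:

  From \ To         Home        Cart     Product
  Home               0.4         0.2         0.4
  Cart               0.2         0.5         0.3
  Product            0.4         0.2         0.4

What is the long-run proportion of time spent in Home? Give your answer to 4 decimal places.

0.3429

Let the stationary distribution be π with π = πP and π_1 + π_2 + π_3 = 1.
π_1 = 0.4·π_1 + 0.2·π_2 + 0.4·π_3
π_2 = 0.2·π_1 + 0.5·π_2 + 0.2·π_3
Solving with the normalization constraint gives π = (0.3429, 0.2857, 0.3714).
So the stationary probability of Home is 0.3429.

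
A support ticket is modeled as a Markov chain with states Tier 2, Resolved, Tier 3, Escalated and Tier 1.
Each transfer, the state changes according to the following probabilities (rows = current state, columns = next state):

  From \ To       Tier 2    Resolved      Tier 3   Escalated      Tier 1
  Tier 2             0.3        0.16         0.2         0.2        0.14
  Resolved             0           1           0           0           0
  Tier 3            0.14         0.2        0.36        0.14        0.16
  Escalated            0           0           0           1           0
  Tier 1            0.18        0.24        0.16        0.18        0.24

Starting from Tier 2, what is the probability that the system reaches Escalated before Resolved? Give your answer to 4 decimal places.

Let h(s) be the probability of absorption at Escalated starting from transient state s. Then h(Escalated) = 1 and h(Resolved) = 0. By first-step analysis:
h(Tier 2) = 0.3·h(Tier 2) + 0.16·0 + 0.2·h(Tier 3) + 0.2·1 + 0.14·h(Tier 1)
h(Tier 3) = 0.14·h(Tier 2) + 0.2·0 + 0.36·h(Tier 3) + 0.14·1 + 0.16·h(Tier 1)
h(Tier 1) = 0.18·h(Tier 2) + 0.24·0 + 0.16·h(Tier 3) + 0.18·1 + 0.24·h(Tier 1)
Solving: h(Tier 2) = 0.5012, h(Tier 3) = 0.4405, h(Tier 1) = 0.4483.
Starting from Tier 2, the probability is 0.5012.

0.5012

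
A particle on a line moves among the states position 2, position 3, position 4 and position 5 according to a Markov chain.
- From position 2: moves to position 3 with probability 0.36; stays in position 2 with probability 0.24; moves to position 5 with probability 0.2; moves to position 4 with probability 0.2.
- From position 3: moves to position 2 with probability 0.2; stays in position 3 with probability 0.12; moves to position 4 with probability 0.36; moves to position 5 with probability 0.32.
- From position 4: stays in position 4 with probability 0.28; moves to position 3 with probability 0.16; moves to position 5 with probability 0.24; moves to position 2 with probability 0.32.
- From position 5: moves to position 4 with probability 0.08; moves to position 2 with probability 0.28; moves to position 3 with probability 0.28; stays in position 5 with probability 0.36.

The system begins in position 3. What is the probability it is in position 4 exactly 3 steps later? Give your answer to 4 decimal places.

0.2205

Propagate the distribution vector 3 steps from position 3.
After 0 steps: (0.0000, 1.0000, 0.0000, 0.0000)
After 1 step: (0.2000, 0.1200, 0.3600, 0.3200)
After 2 steps: (0.2768, 0.2336, 0.2096, 0.2800)
After 3 steps: (0.2586, 0.2396, 0.2205, 0.2812)
P(in position 4 after 3 steps) = 0.2205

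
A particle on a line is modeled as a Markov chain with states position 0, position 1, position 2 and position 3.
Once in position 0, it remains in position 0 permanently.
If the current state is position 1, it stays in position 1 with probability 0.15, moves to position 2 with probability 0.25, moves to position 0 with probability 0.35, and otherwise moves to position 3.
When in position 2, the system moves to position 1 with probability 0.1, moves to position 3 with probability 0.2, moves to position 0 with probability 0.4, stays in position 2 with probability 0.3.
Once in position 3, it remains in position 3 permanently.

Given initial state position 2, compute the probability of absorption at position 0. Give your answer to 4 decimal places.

0.6579

Let h(s) be the probability of absorption at position 0 starting from transient state s. Then h(position 0) = 1 and h(position 3) = 0. By first-step analysis:
h(position 1) = 0.35·1 + 0.15·h(position 1) + 0.25·h(position 2) + 0.25·0
h(position 2) = 0.4·1 + 0.1·h(position 1) + 0.3·h(position 2) + 0.2·0
Solving: h(position 1) = 0.6053, h(position 2) = 0.6579.
Starting from position 2, the probability is 0.6579.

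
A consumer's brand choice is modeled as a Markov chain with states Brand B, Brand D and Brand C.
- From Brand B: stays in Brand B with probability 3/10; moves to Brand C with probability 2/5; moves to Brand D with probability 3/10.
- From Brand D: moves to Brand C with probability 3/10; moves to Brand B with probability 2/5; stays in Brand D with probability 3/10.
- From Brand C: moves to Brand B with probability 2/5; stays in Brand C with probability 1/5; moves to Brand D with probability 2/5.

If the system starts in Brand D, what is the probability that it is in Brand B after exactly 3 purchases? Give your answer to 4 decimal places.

Propagate the distribution vector 3 purchases from Brand D.
After 0 purchases: (0.0000, 1.0000, 0.0000)
After 1 purchase: (0.4000, 0.3000, 0.3000)
After 2 purchases: (0.3600, 0.3300, 0.3100)
After 3 purchases: (0.3640, 0.3310, 0.3050)
P(in Brand B after 3 purchases) = 0.3640

0.3640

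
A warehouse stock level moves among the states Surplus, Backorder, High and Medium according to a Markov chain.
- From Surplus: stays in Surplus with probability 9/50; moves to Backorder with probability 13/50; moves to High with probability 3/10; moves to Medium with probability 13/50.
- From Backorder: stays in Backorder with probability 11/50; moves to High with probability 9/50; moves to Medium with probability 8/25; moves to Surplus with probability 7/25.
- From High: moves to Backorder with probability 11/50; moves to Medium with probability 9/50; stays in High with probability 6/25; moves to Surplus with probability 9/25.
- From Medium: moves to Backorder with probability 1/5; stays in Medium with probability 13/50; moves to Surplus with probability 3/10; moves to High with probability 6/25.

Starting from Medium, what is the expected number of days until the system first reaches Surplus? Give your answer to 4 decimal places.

Let t(s) be the expected number of days to first reach Surplus from state s, with t(Surplus) = 0. Conditioning on the first day:
t(Backorder) = 1 + 0.22·t(Backorder) + 0.18·t(High) + 0.32·t(Medium)
t(High) = 1 + 0.22·t(Backorder) + 0.24·t(High) + 0.18·t(Medium)
t(Medium) = 1 + 0.2·t(Backorder) + 0.24·t(High) + 0.26·t(Medium)
Solving: t(Backorder) = 3.3090, t(High) = 3.0390, t(Medium) = 3.2313.
Expected days from Medium to Surplus: 3.2313.

3.2313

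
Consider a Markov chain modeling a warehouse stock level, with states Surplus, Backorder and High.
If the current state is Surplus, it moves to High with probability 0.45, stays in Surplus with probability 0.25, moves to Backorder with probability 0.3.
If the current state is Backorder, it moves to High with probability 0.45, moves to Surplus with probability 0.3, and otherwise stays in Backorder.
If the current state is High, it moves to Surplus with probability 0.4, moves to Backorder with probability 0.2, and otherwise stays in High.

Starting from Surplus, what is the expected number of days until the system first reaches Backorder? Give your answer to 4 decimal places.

3.8889

Let t(s) be the expected number of days to first reach Backorder from state s, with t(Backorder) = 0. Conditioning on the first day:
t(Surplus) = 1 + 0.25·t(Surplus) + 0.45·t(High)
t(High) = 1 + 0.4·t(Surplus) + 0.4·t(High)
Solving: t(Surplus) = 3.8889, t(High) = 4.2593.
Expected days from Surplus to Backorder: 3.8889.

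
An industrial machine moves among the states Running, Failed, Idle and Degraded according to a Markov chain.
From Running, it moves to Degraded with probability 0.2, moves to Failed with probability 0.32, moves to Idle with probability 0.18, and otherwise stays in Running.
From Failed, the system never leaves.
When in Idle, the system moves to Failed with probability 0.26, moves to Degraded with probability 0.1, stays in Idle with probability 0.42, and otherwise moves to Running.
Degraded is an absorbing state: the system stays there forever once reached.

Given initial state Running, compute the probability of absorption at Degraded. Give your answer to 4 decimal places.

Let h(s) be the probability of absorption at Degraded starting from transient state s. Then h(Degraded) = 1 and h(Failed) = 0. By first-step analysis:
h(Running) = 0.3·h(Running) + 0.32·0 + 0.18·h(Idle) + 0.2·1
h(Idle) = 0.22·h(Running) + 0.26·0 + 0.42·h(Idle) + 0.1·1
Solving: h(Running) = 0.3657, h(Idle) = 0.3111.
Starting from Running, the probability is 0.3657.

0.3657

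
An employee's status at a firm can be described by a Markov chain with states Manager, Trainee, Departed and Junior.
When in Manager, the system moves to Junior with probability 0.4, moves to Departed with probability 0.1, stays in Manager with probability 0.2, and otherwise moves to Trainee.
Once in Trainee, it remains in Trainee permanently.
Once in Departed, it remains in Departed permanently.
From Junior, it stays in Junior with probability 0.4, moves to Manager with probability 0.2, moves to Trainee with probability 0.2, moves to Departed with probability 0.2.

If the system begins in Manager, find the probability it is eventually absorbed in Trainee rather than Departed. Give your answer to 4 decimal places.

Let h(s) be the probability of absorption at Trainee starting from transient state s. Then h(Trainee) = 1 and h(Departed) = 0. By first-step analysis:
h(Manager) = 0.2·h(Manager) + 0.3·1 + 0.1·0 + 0.4·h(Junior)
h(Junior) = 0.2·h(Manager) + 0.2·1 + 0.2·0 + 0.4·h(Junior)
Solving: h(Manager) = 0.6500, h(Junior) = 0.5500.
Starting from Manager, the probability is 0.6500.

0.6500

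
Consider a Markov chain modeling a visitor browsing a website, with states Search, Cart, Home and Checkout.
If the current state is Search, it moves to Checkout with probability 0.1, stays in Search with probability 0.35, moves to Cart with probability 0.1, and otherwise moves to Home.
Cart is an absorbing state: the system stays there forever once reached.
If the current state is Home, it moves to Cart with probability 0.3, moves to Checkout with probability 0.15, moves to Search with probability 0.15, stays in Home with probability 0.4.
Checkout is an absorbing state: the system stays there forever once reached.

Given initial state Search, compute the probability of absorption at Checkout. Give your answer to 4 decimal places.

Let h(s) be the probability of absorption at Checkout starting from transient state s. Then h(Checkout) = 1 and h(Cart) = 0. By first-step analysis:
h(Search) = 0.35·h(Search) + 0.1·0 + 0.45·h(Home) + 0.1·1
h(Home) = 0.15·h(Search) + 0.3·0 + 0.4·h(Home) + 0.15·1
Solving: h(Search) = 0.3953, h(Home) = 0.3488.
Starting from Search, the probability is 0.3953.

0.3953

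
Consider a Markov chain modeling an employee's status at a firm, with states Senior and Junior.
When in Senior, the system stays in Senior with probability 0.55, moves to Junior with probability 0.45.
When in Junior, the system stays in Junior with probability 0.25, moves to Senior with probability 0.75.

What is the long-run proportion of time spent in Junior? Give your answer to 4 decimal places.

Let the stationary distribution be π with π = πP and π_1 + π_2 = 1.
π_1 = 0.55·π_1 + 0.75·π_2
Solving with the normalization constraint gives π = (0.6250, 0.3750).
So the stationary probability of Junior is 0.3750.

0.3750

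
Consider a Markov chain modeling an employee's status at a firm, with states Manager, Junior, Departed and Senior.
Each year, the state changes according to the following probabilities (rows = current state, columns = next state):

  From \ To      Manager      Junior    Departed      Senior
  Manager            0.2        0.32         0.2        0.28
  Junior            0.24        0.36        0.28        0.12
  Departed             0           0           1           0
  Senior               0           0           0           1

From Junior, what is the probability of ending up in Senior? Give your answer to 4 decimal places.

Let h(s) be the probability of absorption at Senior starting from transient state s. Then h(Senior) = 1 and h(Departed) = 0. By first-step analysis:
h(Manager) = 0.2·h(Manager) + 0.32·h(Junior) + 0.2·0 + 0.28·1
h(Junior) = 0.24·h(Manager) + 0.36·h(Junior) + 0.28·0 + 0.12·1
Solving: h(Manager) = 0.5000, h(Junior) = 0.3750.
Starting from Junior, the probability is 0.3750.

0.3750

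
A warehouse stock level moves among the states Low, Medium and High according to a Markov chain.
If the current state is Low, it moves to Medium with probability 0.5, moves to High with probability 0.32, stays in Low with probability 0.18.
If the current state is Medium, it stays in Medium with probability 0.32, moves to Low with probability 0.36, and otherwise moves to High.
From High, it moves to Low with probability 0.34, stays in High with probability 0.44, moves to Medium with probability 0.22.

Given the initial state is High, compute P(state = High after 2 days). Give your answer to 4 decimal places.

Sum over the intermediate state after 1 day:
P = P(High→Low)·P(Low→High) + P(High→Medium)·P(Medium→High) + P(High→High)·P(High→High)
  = 0.34×0.32 + 0.22×0.32 + 0.44×0.44
  = 0.1088 + 0.0704 + 0.1936 = 0.3728

0.3728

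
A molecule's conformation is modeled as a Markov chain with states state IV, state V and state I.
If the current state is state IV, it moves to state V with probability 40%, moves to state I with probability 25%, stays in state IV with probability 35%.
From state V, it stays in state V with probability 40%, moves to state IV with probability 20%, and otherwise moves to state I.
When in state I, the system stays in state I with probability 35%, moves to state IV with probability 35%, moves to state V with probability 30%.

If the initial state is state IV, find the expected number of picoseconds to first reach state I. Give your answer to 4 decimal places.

Let t(s) be the expected number of picoseconds to first reach state I from state s, with t(state I) = 0. Conditioning on the first picosecond:
t(state IV) = 1 + 0.35·t(state IV) + 0.4·t(state V)
t(state V) = 1 + 0.2·t(state IV) + 0.4·t(state V)
Solving: t(state IV) = 3.2258, t(state V) = 2.7419.
Expected picoseconds from state IV to state I: 3.2258.

3.2258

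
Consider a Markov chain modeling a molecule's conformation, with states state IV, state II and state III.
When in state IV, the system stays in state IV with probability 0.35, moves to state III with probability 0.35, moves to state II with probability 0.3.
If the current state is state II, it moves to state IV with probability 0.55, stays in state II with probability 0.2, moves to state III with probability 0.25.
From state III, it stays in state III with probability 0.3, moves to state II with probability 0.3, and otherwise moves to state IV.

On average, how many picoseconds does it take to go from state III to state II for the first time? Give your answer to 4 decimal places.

3.3333

Let t(s) be the expected number of picoseconds to first reach state II from state s, with t(state II) = 0. Conditioning on the first picosecond:
t(state IV) = 1 + 0.35·t(state IV) + 0.35·t(state III)
t(state III) = 1 + 0.4·t(state IV) + 0.3·t(state III)
Solving: t(state IV) = 3.3333, t(state III) = 3.3333.
Expected picoseconds from state III to state II: 3.3333.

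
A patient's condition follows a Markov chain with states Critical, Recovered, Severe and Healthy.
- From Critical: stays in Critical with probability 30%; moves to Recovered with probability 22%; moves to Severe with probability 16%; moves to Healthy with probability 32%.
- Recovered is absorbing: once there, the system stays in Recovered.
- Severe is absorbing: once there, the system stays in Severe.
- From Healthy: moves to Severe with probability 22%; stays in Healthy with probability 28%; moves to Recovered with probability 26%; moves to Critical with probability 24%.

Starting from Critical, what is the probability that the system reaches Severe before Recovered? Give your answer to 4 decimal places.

Let h(s) be the probability of absorption at Severe starting from transient state s. Then h(Severe) = 1 and h(Recovered) = 0. By first-step analysis:
h(Critical) = 0.3·h(Critical) + 0.22·0 + 0.16·1 + 0.32·h(Healthy)
h(Healthy) = 0.24·h(Critical) + 0.26·0 + 0.22·1 + 0.28·h(Healthy)
Solving: h(Critical) = 0.4345, h(Healthy) = 0.4504.
Starting from Critical, the probability is 0.4345.

0.4345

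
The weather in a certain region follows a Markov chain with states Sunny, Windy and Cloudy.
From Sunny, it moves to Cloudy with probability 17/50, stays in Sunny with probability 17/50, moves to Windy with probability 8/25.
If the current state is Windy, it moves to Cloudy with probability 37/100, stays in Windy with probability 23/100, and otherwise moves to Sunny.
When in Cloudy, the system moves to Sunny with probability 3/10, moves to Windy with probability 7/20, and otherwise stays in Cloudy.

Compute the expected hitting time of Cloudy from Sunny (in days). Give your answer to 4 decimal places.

2.8669

Let t(s) be the expected number of days to first reach Cloudy from state s, with t(Cloudy) = 0. Conditioning on the first day:
t(Sunny) = 1 + 0.34·t(Sunny) + 0.32·t(Windy)
t(Windy) = 1 + 0.4·t(Sunny) + 0.23·t(Windy)
Solving: t(Sunny) = 2.8669, t(Windy) = 2.7880.
Expected days from Sunny to Cloudy: 2.8669.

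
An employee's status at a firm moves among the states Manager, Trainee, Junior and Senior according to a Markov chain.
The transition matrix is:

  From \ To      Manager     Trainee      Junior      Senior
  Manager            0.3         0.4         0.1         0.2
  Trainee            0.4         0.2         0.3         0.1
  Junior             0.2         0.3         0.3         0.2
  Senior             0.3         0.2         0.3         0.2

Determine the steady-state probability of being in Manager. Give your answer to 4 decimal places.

Let the stationary distribution be π with π = πP and π_1 + π_2 + π_3 + π_4 = 1.
π_1 = 0.3·π_1 + 0.4·π_2 + 0.2·π_3 + 0.3·π_4
π_2 = 0.4·π_1 + 0.2·π_2 + 0.3·π_3 + 0.2·π_4
π_3 = 0.1·π_1 + 0.3·π_2 + 0.3·π_3 + 0.3·π_4
Solving with the normalization constraint gives π = (0.3046, 0.2848, 0.2391, 0.1715).
So the stationary probability of Manager is 0.3046.

0.3046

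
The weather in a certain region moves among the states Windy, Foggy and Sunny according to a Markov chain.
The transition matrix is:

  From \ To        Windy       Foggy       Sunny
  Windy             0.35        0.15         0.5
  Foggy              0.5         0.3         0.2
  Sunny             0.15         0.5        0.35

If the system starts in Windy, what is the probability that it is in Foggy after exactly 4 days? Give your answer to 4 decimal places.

0.3188

Propagate the distribution vector 4 days from Windy.
After 0 days: (1.0000, 0.0000, 0.0000)
After 1 day: (0.3500, 0.1500, 0.5000)
After 2 days: (0.2725, 0.3475, 0.3800)
After 3 days: (0.3261, 0.3351, 0.3388)
After 4 days: (0.3325, 0.3188, 0.3487)
P(in Foggy after 4 days) = 0.3188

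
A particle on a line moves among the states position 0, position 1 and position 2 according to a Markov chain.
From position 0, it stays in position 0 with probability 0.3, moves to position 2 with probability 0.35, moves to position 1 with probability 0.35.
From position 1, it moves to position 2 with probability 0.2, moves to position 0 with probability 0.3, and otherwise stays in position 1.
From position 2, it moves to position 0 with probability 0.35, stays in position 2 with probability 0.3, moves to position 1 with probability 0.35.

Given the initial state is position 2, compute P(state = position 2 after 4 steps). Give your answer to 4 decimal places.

0.2747

Propagate the distribution vector 4 steps from position 2.
After 0 steps: (0.0000, 0.0000, 1.0000)
After 1 step: (0.3500, 0.3500, 0.3000)
After 2 steps: (0.3150, 0.4025, 0.2825)
After 3 steps: (0.3141, 0.4104, 0.2755)
After 4 steps: (0.3138, 0.4116, 0.2747)
P(in position 2 after 4 steps) = 0.2747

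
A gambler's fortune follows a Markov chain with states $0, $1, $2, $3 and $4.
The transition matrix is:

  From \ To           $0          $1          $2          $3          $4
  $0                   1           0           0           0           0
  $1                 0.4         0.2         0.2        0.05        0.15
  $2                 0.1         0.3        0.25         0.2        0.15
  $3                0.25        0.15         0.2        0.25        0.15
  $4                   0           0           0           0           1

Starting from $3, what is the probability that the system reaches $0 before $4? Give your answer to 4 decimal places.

Let h(s) be the probability of absorption at $0 starting from transient state s. Then h($0) = 1 and h($4) = 0. By first-step analysis:
h($1) = 0.4·1 + 0.2·h($1) + 0.2·h($2) + 0.05·h($3) + 0.15·0
h($2) = 0.1·1 + 0.3·h($1) + 0.25·h($2) + 0.2·h($3) + 0.15·0
h($3) = 0.25·1 + 0.15·h($1) + 0.2·h($2) + 0.25·h($3) + 0.15·0
Solving: h($1) = 0.6819, h($2) = 0.5720, h($3) = 0.6223.
Starting from $3, the probability is 0.6223.

0.6223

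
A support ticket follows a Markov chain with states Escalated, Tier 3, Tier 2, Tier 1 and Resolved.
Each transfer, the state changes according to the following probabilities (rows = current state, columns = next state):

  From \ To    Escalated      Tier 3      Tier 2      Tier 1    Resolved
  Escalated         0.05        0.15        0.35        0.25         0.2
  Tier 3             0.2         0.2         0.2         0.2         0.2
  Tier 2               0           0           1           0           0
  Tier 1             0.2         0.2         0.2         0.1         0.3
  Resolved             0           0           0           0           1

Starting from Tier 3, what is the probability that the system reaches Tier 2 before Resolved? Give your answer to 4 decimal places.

0.5080

Let h(s) be the probability of absorption at Tier 2 starting from transient state s. Then h(Tier 2) = 1 and h(Resolved) = 0. By first-step analysis:
h(Escalated) = 0.05·h(Escalated) + 0.15·h(Tier 3) + 0.35·1 + 0.25·h(Tier 1) + 0.2·0
h(Tier 3) = 0.2·h(Escalated) + 0.2·h(Tier 3) + 0.2·1 + 0.2·h(Tier 1) + 0.2·0
h(Tier 1) = 0.2·h(Escalated) + 0.2·h(Tier 3) + 0.2·1 + 0.1·h(Tier 1) + 0.3·0
Solving: h(Escalated) = 0.5702, h(Tier 3) = 0.5080, h(Tier 1) = 0.4618.
Starting from Tier 3, the probability is 0.5080.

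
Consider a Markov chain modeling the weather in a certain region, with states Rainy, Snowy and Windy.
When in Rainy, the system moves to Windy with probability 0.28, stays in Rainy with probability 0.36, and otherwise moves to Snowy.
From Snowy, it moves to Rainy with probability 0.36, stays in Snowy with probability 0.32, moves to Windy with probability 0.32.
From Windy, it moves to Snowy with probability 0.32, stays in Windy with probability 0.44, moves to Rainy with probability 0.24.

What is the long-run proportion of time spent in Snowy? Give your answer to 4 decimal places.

0.3327

Let the stationary distribution be π with π = πP and π_1 + π_2 + π_3 = 1.
π_1 = 0.36·π_1 + 0.36·π_2 + 0.24·π_3
π_2 = 0.36·π_1 + 0.32·π_2 + 0.32·π_3
Solving with the normalization constraint gives π = (0.3181, 0.3327, 0.3492).
So the stationary probability of Snowy is 0.3327.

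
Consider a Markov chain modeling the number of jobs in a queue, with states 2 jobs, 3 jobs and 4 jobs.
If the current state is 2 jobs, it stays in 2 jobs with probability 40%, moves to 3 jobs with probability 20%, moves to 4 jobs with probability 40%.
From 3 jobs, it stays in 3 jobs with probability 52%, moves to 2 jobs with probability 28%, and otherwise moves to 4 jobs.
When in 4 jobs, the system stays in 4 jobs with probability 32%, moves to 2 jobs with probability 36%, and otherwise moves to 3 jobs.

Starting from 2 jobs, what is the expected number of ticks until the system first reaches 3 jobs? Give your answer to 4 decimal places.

4.0909

Let t(s) be the expected number of ticks to first reach 3 jobs from state s, with t(3 jobs) = 0. Conditioning on the first tick:
t(2 jobs) = 1 + 0.4·t(2 jobs) + 0.4·t(4 jobs)
t(4 jobs) = 1 + 0.36·t(2 jobs) + 0.32·t(4 jobs)
Solving: t(2 jobs) = 4.0909, t(4 jobs) = 3.6364.
Expected ticks from 2 jobs to 3 jobs: 4.0909.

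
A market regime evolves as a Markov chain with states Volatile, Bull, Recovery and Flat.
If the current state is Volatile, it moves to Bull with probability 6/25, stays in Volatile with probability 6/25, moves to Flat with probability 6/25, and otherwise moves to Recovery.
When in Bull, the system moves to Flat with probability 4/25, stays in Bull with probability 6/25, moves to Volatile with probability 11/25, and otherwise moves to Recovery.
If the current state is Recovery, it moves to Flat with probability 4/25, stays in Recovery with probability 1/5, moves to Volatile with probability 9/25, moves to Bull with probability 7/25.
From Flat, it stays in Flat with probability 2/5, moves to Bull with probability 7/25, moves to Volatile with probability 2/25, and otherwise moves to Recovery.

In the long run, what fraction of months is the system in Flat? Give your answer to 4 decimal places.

0.2400

Let the stationary distribution be π with π = πP and π_1 + π_2 + π_3 + π_4 = 1.
π_1 = 0.24·π_1 + 0.44·π_2 + 0.36·π_3 + 0.08·π_4
π_2 = 0.24·π_1 + 0.24·π_2 + 0.28·π_3 + 0.28·π_4
π_3 = 0.28·π_1 + 0.16·π_2 + 0.2·π_3 + 0.24·π_4
Solving with the normalization constraint gives π = (0.2799, 0.2585, 0.2217, 0.2400).
So the stationary probability of Flat is 0.2400.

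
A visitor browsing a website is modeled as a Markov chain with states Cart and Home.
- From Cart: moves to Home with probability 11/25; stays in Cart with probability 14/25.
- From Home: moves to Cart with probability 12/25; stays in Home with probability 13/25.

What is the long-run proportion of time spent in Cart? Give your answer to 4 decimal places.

Let the stationary distribution be π with π = πP and π_1 + π_2 = 1.
π_1 = 0.56·π_1 + 0.48·π_2
Solving with the normalization constraint gives π = (0.5217, 0.4783).
So the stationary probability of Cart is 0.5217.

0.5217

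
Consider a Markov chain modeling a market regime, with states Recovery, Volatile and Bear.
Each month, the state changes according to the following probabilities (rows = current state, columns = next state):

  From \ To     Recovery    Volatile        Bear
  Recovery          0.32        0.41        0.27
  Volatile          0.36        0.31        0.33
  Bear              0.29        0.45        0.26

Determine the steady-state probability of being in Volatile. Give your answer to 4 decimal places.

0.3833

Let the stationary distribution be π with π = πP and π_1 + π_2 + π_3 = 1.
π_1 = 0.32·π_1 + 0.36·π_2 + 0.29·π_3
π_2 = 0.41·π_1 + 0.31·π_2 + 0.45·π_3
Solving with the normalization constraint gives π = (0.3266, 0.3833, 0.2901).
So the stationary probability of Volatile is 0.3833.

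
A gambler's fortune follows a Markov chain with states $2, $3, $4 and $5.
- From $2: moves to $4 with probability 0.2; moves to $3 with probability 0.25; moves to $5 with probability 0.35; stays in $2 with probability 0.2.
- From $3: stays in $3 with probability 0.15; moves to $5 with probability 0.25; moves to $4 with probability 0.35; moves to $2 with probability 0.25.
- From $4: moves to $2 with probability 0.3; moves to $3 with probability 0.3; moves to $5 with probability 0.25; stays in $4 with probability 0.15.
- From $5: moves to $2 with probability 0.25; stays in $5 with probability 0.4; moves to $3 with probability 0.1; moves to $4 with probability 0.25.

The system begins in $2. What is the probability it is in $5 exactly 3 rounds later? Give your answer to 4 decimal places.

0.3234

Propagate the distribution vector 3 rounds from $2.
After 0 rounds: (1.0000, 0.0000, 0.0000, 0.0000)
After 1 round: (0.2000, 0.2500, 0.2000, 0.3500)
After 2 rounds: (0.2500, 0.1825, 0.2450, 0.3225)
After 3 rounds: (0.2498, 0.1956, 0.2313, 0.3234)
P(in $5 after 3 rounds) = 0.3234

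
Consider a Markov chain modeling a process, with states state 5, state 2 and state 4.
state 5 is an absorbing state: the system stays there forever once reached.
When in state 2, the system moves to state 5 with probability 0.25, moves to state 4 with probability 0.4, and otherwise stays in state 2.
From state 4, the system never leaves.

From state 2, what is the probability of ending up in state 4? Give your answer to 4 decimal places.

Let h(s) be the probability of absorption at state 4 starting from transient state s. Then h(state 4) = 1 and h(state 5) = 0. By first-step analysis:
h(state 2) = 0.25·0 + 0.35·h(state 2) + 0.4·1
Solving: h(state 2) = 0.6154.
Starting from state 2, the probability is 0.6154.

0.6154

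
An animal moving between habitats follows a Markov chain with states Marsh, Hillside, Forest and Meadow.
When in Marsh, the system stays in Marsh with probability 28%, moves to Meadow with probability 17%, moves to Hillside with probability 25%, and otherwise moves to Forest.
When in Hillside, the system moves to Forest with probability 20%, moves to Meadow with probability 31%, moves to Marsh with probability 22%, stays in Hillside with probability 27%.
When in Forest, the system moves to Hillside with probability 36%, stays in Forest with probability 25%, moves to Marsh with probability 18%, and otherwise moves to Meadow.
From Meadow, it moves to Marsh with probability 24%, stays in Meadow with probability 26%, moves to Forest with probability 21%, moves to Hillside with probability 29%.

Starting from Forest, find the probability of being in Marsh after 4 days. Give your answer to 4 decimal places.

Propagate the distribution vector 4 days from Forest.
After 0 days: (0.0000, 0.0000, 1.0000, 0.0000)
After 1 day: (0.1800, 0.3600, 0.2500, 0.2100)
After 2 days: (0.2250, 0.2931, 0.2326, 0.2493)
After 3 days: (0.2292, 0.2914, 0.2366, 0.2428)
After 4 days: (0.2291, 0.2916, 0.2372, 0.2421)
P(in Marsh after 4 days) = 0.2291

0.2291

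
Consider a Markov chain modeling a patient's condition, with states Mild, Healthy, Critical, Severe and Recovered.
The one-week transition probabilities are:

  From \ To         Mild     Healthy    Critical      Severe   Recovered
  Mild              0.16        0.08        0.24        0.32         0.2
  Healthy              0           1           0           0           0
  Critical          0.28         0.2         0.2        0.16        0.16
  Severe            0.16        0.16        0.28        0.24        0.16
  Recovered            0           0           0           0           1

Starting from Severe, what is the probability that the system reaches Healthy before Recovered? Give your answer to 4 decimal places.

0.4802

Let h(s) be the probability of absorption at Healthy starting from transient state s. Then h(Healthy) = 1 and h(Recovered) = 0. By first-step analysis:
h(Mild) = 0.16·h(Mild) + 0.08·1 + 0.24·h(Critical) + 0.32·h(Severe) + 0.2·0
h(Critical) = 0.28·h(Mild) + 0.2·1 + 0.2·h(Critical) + 0.16·h(Severe) + 0.16·0
h(Severe) = 0.16·h(Mild) + 0.16·1 + 0.28·h(Critical) + 0.24·h(Severe) + 0.16·0
Solving: h(Mild) = 0.4190, h(Critical) = 0.4927, h(Severe) = 0.4802.
Starting from Severe, the probability is 0.4802.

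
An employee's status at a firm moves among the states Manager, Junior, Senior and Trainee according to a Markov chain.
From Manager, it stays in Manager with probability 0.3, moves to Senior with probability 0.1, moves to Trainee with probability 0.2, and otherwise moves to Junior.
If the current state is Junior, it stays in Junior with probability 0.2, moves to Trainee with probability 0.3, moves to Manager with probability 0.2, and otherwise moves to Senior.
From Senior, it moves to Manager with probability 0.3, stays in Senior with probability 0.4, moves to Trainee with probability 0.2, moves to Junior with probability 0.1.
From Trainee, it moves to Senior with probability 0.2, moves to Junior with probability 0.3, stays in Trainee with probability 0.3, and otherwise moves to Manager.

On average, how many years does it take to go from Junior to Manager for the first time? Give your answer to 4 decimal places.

4.3415

Let t(s) be the expected number of years to first reach Manager from state s, with t(Manager) = 0. Conditioning on the first year:
t(Junior) = 1 + 0.2·t(Junior) + 0.3·t(Senior) + 0.3·t(Trainee)
t(Senior) = 1 + 0.1·t(Junior) + 0.4·t(Senior) + 0.2·t(Trainee)
t(Trainee) = 1 + 0.3·t(Junior) + 0.2·t(Senior) + 0.3·t(Trainee)
Solving: t(Junior) = 4.3415, t(Senior) = 3.8537, t(Trainee) = 4.3902.
Expected years from Junior to Manager: 4.3415.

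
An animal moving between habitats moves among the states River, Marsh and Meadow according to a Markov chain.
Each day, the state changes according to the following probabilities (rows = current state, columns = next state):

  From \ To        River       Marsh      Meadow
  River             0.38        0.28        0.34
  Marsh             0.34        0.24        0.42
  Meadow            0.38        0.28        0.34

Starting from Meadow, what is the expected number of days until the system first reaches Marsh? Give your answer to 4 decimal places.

3.5714

Let t(s) be the expected number of days to first reach Marsh from state s, with t(Marsh) = 0. Conditioning on the first day:
t(River) = 1 + 0.38·t(River) + 0.34·t(Meadow)
t(Meadow) = 1 + 0.38·t(River) + 0.34·t(Meadow)
Solving: t(River) = 3.5714, t(Meadow) = 3.5714.
Expected days from Meadow to Marsh: 3.5714.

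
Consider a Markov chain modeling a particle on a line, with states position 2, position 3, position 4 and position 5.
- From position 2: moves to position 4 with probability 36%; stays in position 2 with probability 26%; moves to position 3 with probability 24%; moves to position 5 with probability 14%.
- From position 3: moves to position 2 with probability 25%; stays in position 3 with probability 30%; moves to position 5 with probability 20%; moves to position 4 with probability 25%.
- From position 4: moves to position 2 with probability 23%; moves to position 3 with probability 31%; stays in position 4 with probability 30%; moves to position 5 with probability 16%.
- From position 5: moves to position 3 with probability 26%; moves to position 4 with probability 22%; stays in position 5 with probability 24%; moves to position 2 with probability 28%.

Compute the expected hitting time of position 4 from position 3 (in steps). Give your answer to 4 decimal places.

3.6677

Let t(s) be the expected number of steps to first reach position 4 from state s, with t(position 4) = 0. Conditioning on the first step:
t(position 2) = 1 + 0.26·t(position 2) + 0.24·t(position 3) + 0.14·t(position 5)
t(position 3) = 1 + 0.25·t(position 2) + 0.3·t(position 3) + 0.2·t(position 5)
t(position 5) = 1 + 0.28·t(position 2) + 0.26·t(position 3) + 0.24·t(position 5)
Solving: t(position 2) = 3.2540, t(position 3) = 3.6677, t(position 5) = 3.7694.
Expected steps from position 3 to position 4: 3.6677.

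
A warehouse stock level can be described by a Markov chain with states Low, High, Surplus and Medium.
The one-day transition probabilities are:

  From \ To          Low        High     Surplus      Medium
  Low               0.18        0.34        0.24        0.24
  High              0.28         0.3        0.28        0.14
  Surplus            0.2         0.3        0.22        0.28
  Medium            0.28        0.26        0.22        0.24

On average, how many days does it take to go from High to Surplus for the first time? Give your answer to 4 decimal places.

3.8642

Let t(s) be the expected number of days to first reach Surplus from state s, with t(Surplus) = 0. Conditioning on the first day:
t(Low) = 1 + 0.18·t(Low) + 0.34·t(High) + 0.24·t(Medium)
t(High) = 1 + 0.28·t(Low) + 0.3·t(High) + 0.14·t(Medium)
t(Medium) = 1 + 0.28·t(Low) + 0.26·t(High) + 0.24·t(Medium)
Solving: t(Low) = 4.0281, t(High) = 3.8642, t(Medium) = 4.1218.
Expected days from High to Surplus: 3.8642.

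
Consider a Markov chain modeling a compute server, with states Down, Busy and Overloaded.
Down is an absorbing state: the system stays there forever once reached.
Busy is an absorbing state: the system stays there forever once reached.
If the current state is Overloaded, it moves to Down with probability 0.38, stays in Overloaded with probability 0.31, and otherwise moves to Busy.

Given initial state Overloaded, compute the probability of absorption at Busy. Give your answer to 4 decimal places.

0.4493

Let h(s) be the probability of absorption at Busy starting from transient state s. Then h(Busy) = 1 and h(Down) = 0. By first-step analysis:
h(Overloaded) = 0.38·0 + 0.31·1 + 0.31·h(Overloaded)
Solving: h(Overloaded) = 0.4493.
Starting from Overloaded, the probability is 0.4493.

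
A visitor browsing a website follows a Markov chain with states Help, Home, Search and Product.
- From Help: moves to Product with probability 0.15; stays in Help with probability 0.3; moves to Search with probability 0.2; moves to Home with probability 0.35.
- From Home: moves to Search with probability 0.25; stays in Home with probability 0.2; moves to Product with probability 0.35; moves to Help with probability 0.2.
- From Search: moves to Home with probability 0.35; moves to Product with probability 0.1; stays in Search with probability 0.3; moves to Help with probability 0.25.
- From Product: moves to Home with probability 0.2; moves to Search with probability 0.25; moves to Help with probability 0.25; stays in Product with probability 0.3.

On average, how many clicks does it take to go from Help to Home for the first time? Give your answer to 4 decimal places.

Let t(s) be the expected number of clicks to first reach Home from state s, with t(Home) = 0. Conditioning on the first click:
t(Help) = 1 + 0.3·t(Help) + 0.2·t(Search) + 0.15·t(Product)
t(Search) = 1 + 0.25·t(Help) + 0.3·t(Search) + 0.1·t(Product)
t(Product) = 1 + 0.25·t(Help) + 0.25·t(Search) + 0.3·t(Product)
Solving: t(Help) = 3.0715, t(Search) = 3.0415, t(Product) = 3.6118.
Expected clicks from Help to Home: 3.0715.

3.0715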